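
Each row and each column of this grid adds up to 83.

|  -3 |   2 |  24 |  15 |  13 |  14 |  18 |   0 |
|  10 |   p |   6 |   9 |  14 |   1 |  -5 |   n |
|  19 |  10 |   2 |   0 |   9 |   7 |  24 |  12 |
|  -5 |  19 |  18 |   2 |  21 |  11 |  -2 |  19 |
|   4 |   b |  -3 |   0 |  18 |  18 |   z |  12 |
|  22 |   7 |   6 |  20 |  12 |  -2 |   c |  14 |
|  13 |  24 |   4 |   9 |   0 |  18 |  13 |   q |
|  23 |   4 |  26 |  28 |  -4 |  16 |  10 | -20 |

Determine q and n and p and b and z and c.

q = 2, n = 44, p = 4, b = 13, z = 21, c = 4

Row 7: 13 + 24 + 4 + 9 + 0 + 18 + 13 = 81, so its missing entry is 83 − 81 = 2.
Column 8: 0 + 12 + 19 + 12 + 14 + 2 − 20 = 39, so its missing entry is 83 − 39 = 44.
Row 2: 10 + 6 + 9 + 14 + 1 − 5 + 44 = 79, so its missing entry is 83 − 79 = 4.
Row 6: 22 + 7 + 6 + 20 + 12 − 2 + 14 = 79, so its missing entry is 83 − 79 = 4.
Column 7: 18 − 5 + 24 − 2 + 4 + 13 + 10 = 62, so its missing entry is 83 − 62 = 21.
Row 5: 4 − 3 + 0 + 18 + 18 + 21 + 12 = 70, so its missing entry is 83 − 70 = 13.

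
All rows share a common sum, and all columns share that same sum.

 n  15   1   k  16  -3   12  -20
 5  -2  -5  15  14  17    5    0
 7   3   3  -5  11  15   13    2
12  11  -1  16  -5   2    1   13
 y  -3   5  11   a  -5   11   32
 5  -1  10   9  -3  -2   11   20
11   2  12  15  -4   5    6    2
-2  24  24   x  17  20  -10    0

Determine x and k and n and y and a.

x = -24, k = 12, n = 16, y = -5, a = 3

Rows 2 and 3 both sum to 49, so that's the common total.
Column 5 has 16 + 14 + 11 − 5 − 3 − 4 + 17 = 46; the blank must be 49 − 46 = 3.
Row 5 has -3 + 5 + 11 + 3 − 5 + 11 + 32 = 54; the blank must be 49 − 54 = -5.
Column 1 has 5 + 7 + 12 − 5 + 5 + 11 − 2 = 33; the blank must be 49 − 33 = 16.
Row 1 has 16 + 15 + 1 + 16 − 3 + 12 − 20 = 37; the blank must be 49 − 37 = 12.
Row 8 has -2 + 24 + 24 + 17 + 20 − 10 + 0 = 73; the blank must be 49 − 73 = -24.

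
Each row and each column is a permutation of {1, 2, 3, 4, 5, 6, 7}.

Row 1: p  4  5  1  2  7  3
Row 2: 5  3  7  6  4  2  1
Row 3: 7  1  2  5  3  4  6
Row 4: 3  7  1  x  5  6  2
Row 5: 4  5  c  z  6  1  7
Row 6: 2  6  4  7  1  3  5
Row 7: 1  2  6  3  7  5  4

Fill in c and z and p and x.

c = 3, z = 2, p = 6, x = 4

Cell (4,4): row 4 already has {1, 2, 3, 5, 6, 7} → 4.
Cell (5,4): column 4 already has {1, 3, 4, 5, 6, 7} → 2.
At (row 5, col 3): row 5 already has {1, 2, 4, 5, 6, 7}, so the value is 3.
For row 1, column 1: row 1 already has {1, 2, 3, 4, 5, 7}; that leaves 6.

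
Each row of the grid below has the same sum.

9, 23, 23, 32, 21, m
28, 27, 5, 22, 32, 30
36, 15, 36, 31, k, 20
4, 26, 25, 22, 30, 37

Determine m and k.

Row 2 sums to 144 and so does row 4; that's the common total.
In row 1 the known cells total 108, leaving 144 − 108 = 36.
In row 3 the known cells total 138, leaving 144 − 138 = 6.

m = 36, k = 6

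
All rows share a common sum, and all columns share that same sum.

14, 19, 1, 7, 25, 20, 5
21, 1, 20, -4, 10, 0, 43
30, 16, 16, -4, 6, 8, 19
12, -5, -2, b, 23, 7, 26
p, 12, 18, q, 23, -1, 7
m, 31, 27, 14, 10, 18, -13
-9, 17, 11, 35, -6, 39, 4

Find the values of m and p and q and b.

Rows 1 and 2 both sum to 91, so that's the common total.
Row 6: 31 + 27 + 14 + 10 + 18 − 13 = 87, so its missing entry is 91 − 87 = 4.
Column 1: 14 + 21 + 30 + 12 + 4 − 9 = 72, so its missing entry is 91 − 72 = 19.
Row 4: 12 − 5 − 2 + 23 + 7 + 26 = 61, so its missing entry is 91 − 61 = 30.
Row 5: 19 + 12 + 18 + 23 − 1 + 7 = 78, so its missing entry is 91 − 78 = 13.

m = 4, p = 19, q = 13, b = 30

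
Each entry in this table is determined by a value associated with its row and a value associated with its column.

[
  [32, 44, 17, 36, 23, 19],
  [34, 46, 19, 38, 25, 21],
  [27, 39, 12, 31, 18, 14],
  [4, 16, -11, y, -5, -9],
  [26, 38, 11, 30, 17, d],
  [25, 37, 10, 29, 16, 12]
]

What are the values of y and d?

The difference between any two rows is the same in every column — this is an addition table with the headers hidden.
Row 4 minus row 1 is 4 − 32 = -28, so its entry in column 4 is 36 + (-28) = 8.
Row 5 minus row 1 is 26 − 32 = -6, so its entry in column 6 is 19 + (-6) = 13.

y = 8, d = 13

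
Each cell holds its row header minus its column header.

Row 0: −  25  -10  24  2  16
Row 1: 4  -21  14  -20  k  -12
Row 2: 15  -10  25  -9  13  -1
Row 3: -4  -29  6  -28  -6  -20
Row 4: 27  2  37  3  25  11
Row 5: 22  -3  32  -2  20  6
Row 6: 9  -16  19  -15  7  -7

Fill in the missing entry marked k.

2

4 − 2 = 2.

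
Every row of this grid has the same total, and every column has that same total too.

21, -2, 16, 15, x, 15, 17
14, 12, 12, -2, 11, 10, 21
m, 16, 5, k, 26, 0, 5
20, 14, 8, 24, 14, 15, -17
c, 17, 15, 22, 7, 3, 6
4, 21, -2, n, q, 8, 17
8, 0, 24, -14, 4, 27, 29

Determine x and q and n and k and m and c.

Rows 2 and 4 both sum to 78, so that's the common total.
The known cells in row 5 total 70, leaving 78 − 70 = 8 for the blank.
The known cells in row 1 total 82, leaving 78 − 82 = -4 for the blank.
The known cells in column 5 total 58, leaving 78 − 58 = 20 for the blank.
The known cells in column 1 total 75, leaving 78 − 75 = 3 for the blank.
The known cells in row 3 total 55, leaving 78 − 55 = 23 for the blank.
The known cells in row 6 total 68, leaving 78 − 68 = 10 for the blank.

x = -4, q = 20, n = 10, k = 23, m = 3, c = 8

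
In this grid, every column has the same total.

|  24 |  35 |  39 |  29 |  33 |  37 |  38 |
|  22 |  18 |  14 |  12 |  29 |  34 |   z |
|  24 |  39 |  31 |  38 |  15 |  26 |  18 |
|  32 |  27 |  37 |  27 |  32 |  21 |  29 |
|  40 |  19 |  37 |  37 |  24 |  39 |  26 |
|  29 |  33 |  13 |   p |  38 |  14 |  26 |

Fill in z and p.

z = 34, p = 28

Columns 2 and 3 both add up to 171, so every column sums to 171.
Column 7: 38 + 18 + 29 + 26 + 26 = 137, so the missing entry is 171 − 137 = 34.
Column 4: 29 + 12 + 38 + 27 + 37 = 143, so the missing entry is 171 − 143 = 28.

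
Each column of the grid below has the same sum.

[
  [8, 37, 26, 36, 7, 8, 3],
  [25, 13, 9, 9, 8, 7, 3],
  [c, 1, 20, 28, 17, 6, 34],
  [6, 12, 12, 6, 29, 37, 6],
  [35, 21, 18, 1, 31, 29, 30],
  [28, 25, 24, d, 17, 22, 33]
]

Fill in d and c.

d = 29, c = 7

The complete columns each total 109.
Column 4 is missing 109 − 80 = 29 (since 36 + 9 + 28 + 6 + 1 = 80).
Column 1 is missing 109 − 102 = 7 (since 8 + 25 + 6 + 35 + 28 = 102).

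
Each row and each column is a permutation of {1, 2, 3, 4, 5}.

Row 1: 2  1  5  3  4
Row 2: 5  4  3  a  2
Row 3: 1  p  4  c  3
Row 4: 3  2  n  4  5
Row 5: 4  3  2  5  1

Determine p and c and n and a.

p = 5, c = 2, n = 1, a = 1

Cell (4,3): row 4 already has {2, 3, 4, 5} → 1.
For row 2, column 4: row 2 already has {2, 3, 4, 5}; that leaves 1.
For row 3, column 4: column 4 already has {1, 3, 4, 5}; that leaves 2.
At (row 3, col 2): row 3 already has {1, 2, 3, 4}, so the value is 5.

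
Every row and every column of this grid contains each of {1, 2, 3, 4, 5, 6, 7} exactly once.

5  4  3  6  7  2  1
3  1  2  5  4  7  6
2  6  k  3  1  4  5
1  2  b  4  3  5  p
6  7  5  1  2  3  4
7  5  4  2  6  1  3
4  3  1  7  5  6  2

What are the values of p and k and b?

For row 3, column 3: row 3 already has {1, 2, 3, 4, 5, 6}; that leaves 7.
Cell (4,3): column 3 already has {1, 2, 3, 4, 5, 7} → 6.
Cell (4,7): row 4 already has {1, 2, 3, 4, 5, 6} → 7.

p = 7, k = 7, b = 6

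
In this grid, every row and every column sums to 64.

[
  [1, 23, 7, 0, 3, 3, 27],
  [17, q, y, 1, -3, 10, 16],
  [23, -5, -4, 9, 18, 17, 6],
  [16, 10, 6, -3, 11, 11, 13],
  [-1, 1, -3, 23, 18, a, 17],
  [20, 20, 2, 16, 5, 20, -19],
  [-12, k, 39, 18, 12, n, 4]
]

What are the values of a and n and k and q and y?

The known cells in column 3 total 47, leaving 64 − 47 = 17 for the blank.
The known cells in row 2 total 58, leaving 64 − 58 = 6 for the blank.
The known cells in column 2 total 55, leaving 64 − 55 = 9 for the blank.
The known cells in row 7 total 70, leaving 64 − 70 = -6 for the blank.
The known cells in row 5 total 55, leaving 64 − 55 = 9 for the blank.

a = 9, n = -6, k = 9, q = 6, y = 17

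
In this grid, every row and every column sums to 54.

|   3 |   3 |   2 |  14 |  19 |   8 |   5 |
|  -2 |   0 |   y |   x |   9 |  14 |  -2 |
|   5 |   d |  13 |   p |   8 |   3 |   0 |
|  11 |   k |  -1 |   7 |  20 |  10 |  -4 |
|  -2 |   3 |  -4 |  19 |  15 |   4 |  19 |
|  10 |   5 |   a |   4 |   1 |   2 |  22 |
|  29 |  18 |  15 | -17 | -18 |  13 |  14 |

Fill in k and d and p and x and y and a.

k = 11, d = 14, p = 11, x = 16, y = 19, a = 10

The known cells in row 4 total 43, leaving 54 − 43 = 11 for the blank.
The known cells in column 2 total 40, leaving 54 − 40 = 14 for the blank.
The known cells in row 3 total 43, leaving 54 − 43 = 11 for the blank.
The known cells in column 4 total 38, leaving 54 − 38 = 16 for the blank.
The known cells in row 2 total 35, leaving 54 − 35 = 19 for the blank.
The known cells in row 6 total 44, leaving 54 − 44 = 10 for the blank.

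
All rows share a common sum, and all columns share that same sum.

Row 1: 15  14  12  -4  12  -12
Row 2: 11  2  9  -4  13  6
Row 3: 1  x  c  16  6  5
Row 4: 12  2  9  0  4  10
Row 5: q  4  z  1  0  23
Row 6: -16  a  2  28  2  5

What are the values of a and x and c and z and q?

Rows 1 and 2 both sum to 37, so that's the common total.
Column 1: 15 + 11 + 1 + 12 − 16 = 23, so its missing entry is 37 − 23 = 14.
Row 6: -16 + 2 + 28 + 2 + 5 = 21, so its missing entry is 37 − 21 = 16.
Column 2: 14 + 2 + 2 + 4 + 16 = 38, so its missing entry is 37 − 38 = -1.
Row 5: 14 + 4 + 1 + 0 + 23 = 42, so its missing entry is 37 − 42 = -5.
Row 3: 1 − 1 + 16 + 6 + 5 = 27, so its missing entry is 37 − 27 = 10.

a = 16, x = -1, c = 10, z = -5, q = 14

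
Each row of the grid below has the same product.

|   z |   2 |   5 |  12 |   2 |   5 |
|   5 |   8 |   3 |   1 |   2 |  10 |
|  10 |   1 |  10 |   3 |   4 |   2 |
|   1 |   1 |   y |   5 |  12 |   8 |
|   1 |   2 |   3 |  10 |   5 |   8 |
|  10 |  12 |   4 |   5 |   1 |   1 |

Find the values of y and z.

Rows 5 and 6 each multiply to 2400, so every row has product 2400.
Row 4: 1×1×5×12×8 = 480, so the missing entry is 2400 ÷ 480 = 5.
Row 1: 2×5×12×2×5 = 1200, so the missing entry is 2400 ÷ 1200 = 2.

y = 5, z = 2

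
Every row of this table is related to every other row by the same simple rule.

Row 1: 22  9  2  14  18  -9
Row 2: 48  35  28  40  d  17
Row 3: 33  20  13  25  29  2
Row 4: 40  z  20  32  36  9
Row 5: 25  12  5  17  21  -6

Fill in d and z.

d = 44, z = 27

The difference between any two rows is the same in every column — this is an addition table with the headers hidden.
Row 2 minus row 1 is 17 − (-9) = 26, so its entry in column 5 is 18 + 26 = 44.
Row 4 minus row 1 is 9 − (-9) = 18, so its entry in column 2 is 9 + 18 = 27.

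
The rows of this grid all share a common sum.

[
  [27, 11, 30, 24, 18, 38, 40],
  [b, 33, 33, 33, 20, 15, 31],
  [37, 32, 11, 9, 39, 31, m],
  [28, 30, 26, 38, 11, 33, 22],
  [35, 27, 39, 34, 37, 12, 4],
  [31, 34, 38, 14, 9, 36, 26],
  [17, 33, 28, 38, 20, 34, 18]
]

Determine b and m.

Row 1 sums to 188 and so does row 7; that's the common total.
In row 2 the known cells total 165, leaving 188 − 165 = 23.
In row 3 the known cells total 159, leaving 188 − 159 = 29.

b = 23, m = 29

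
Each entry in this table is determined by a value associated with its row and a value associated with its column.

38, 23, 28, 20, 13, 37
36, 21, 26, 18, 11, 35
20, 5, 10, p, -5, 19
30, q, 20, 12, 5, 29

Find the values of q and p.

q = 15, p = 2

The difference between any two rows is the same in every column — this is an addition table with the headers hidden.
Row 4 minus row 1 is 29 − 37 = -8, so its entry in column 2 is 23 + (-8) = 15.
Row 3 minus row 1 is 19 − 37 = -18, so its entry in column 4 is 20 + (-18) = 2.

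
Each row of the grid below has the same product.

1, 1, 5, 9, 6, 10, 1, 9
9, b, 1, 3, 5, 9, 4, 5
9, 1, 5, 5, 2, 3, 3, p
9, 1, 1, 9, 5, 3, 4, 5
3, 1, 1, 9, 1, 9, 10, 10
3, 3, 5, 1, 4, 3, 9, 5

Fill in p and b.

Rows 5 and 6 each multiply to 24300, so every row has product 24300.
Row 3: 9×1×5×5×2×3×3 = 4050, so the missing entry is 24300 ÷ 4050 = 6.
Row 2: 9×1×3×5×9×4×5 = 24300, so the missing entry is 24300 ÷ 24300 = 1.

p = 6, b = 1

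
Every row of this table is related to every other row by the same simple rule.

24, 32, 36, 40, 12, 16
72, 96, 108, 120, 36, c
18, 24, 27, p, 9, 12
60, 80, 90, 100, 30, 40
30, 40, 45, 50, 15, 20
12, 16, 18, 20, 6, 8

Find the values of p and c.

Each row is a constant multiple of every other row — this is a multiplication table with the headers hidden.
Row 3 is 27/36 = 3/4 times row 1, so its entry in column 4 is 40 × 3/4 = 30.
Row 2 is 108/36 = 3/1 times row 1, so its entry in column 6 is 16 × 3/1 = 48.

p = 30, c = 48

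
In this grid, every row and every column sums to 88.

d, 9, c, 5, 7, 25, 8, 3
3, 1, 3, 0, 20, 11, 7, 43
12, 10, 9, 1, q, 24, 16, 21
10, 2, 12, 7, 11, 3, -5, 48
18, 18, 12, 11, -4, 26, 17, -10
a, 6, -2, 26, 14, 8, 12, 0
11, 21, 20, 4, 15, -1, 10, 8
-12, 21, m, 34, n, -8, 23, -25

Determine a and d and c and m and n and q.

Row 3 has 12 + 10 + 9 + 1 + 24 + 16 + 21 = 93; the blank must be 88 − 93 = -5.
Column 5 has 7 + 20 − 5 + 11 − 4 + 14 + 15 = 58; the blank must be 88 − 58 = 30.
Row 6 has 6 − 2 + 26 + 14 + 8 + 12 + 0 = 64; the blank must be 88 − 64 = 24.
Column 1 has 3 + 12 + 10 + 18 + 24 + 11 − 12 = 66; the blank must be 88 − 66 = 22.
Row 1 has 22 + 9 + 5 + 7 + 25 + 8 + 3 = 79; the blank must be 88 − 79 = 9.
Row 8 has -12 + 21 + 34 + 30 − 8 + 23 − 25 = 63; the blank must be 88 − 63 = 25.

a = 24, d = 22, c = 9, m = 25, n = 30, q = -5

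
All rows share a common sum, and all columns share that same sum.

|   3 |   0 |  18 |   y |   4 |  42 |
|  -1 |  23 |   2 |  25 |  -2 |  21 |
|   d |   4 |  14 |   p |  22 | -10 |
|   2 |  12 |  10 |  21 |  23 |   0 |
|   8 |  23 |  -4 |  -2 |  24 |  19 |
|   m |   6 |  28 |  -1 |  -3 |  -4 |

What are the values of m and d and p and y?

m = 42, d = 14, p = 24, y = 1

Rows 2 and 4 both sum to 68, so that's the common total.
The known cells in row 6 total 26, leaving 68 − 26 = 42 for the blank.
The known cells in column 1 total 54, leaving 68 − 54 = 14 for the blank.
The known cells in row 3 total 44, leaving 68 − 44 = 24 for the blank.
The known cells in row 1 total 67, leaving 68 − 67 = 1 for the blank.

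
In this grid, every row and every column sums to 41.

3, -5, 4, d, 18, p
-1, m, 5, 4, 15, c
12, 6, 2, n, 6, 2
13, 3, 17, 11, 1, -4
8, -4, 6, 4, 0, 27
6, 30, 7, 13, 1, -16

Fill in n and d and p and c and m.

n = 13, d = -4, p = 25, c = 7, m = 11

Column 2: -5 + 6 + 3 − 4 + 30 = 30, so its missing entry is 41 − 30 = 11.
Row 2: -1 + 11 + 5 + 4 + 15 = 34, so its missing entry is 41 − 34 = 7.
Row 3: 12 + 6 + 2 + 6 + 2 = 28, so its missing entry is 41 − 28 = 13.
Column 4: 4 + 13 + 11 + 4 + 13 = 45, so its missing entry is 41 − 45 = -4.
Row 1: 3 − 5 + 4 − 4 + 18 = 16, so its missing entry is 41 − 16 = 25.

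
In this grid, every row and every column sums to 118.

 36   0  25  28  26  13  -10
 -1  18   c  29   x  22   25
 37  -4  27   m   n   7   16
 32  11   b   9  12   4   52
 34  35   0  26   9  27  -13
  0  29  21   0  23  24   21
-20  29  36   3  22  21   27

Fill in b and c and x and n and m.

b = -2, c = 11, x = 14, n = 12, m = 23

Column 4 has 28 + 29 + 9 + 26 + 0 + 3 = 95; the blank must be 118 − 95 = 23.
Row 3 has 37 − 4 + 27 + 23 + 7 + 16 = 106; the blank must be 118 − 106 = 12.
Column 5 has 26 + 12 + 12 + 9 + 23 + 22 = 104; the blank must be 118 − 104 = 14.
Row 2 has -1 + 18 + 29 + 14 + 22 + 25 = 107; the blank must be 118 − 107 = 11.
Row 4 has 32 + 11 + 9 + 12 + 4 + 52 = 120; the blank must be 118 − 120 = -2.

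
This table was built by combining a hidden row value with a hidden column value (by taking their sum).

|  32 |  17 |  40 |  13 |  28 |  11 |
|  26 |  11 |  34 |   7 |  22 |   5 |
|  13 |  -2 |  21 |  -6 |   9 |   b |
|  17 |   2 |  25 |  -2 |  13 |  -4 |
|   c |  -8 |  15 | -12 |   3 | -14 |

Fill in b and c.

The difference between any two rows is the same in every column — this is an addition table with the headers hidden.
Row 3 minus row 1 is -2 − 17 = -19, so its entry in column 6 is 11 + (-19) = -8.
Row 5 minus row 1 is -8 − 17 = -25, so its entry in column 1 is 32 + (-25) = 7.

b = -8, c = 7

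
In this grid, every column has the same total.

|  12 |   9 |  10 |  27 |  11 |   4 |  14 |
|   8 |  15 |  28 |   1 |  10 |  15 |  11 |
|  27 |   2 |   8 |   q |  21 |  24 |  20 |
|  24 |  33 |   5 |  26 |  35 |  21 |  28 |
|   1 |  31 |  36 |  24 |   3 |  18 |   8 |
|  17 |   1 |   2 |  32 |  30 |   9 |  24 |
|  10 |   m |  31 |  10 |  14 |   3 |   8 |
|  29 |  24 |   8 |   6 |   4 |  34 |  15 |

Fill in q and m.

q = 2, m = 13

Column 3 sums to 128 and so does column 5; that's the common total.
In column 4 the known cells total 126, leaving 128 − 126 = 2.
In column 2 the known cells total 115, leaving 128 − 115 = 13.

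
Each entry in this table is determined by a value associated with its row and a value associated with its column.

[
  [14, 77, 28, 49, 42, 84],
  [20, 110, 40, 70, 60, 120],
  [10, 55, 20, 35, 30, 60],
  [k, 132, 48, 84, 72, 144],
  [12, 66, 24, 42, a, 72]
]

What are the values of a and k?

a = 36, k = 24

Each row is a constant multiple of every other row — this is a multiplication table with the headers hidden.
Row 5 is 72/84 = 6/7 times row 1, so its entry in column 5 is 42 × 6/7 = 36.
Row 4 is 144/84 = 12/7 times row 1, so its entry in column 1 is 14 × 12/7 = 24.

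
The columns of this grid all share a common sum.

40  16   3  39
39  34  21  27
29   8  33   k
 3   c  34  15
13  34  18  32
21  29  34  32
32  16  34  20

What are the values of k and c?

Columns 1 and 3 both add up to 177, so every column sums to 177.
Column 4: 39 + 27 + 15 + 32 + 32 + 20 = 165, so the missing entry is 177 − 165 = 12.
Column 2: 16 + 34 + 8 + 34 + 29 + 16 = 137, so the missing entry is 177 − 137 = 40.

k = 12, c = 40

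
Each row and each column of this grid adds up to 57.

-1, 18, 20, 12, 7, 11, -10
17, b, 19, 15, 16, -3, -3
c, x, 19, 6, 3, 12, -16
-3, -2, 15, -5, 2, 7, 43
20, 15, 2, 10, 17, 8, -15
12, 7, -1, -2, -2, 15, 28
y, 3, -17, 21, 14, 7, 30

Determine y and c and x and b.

Row 2: 17 + 19 + 15 + 16 − 3 − 3 = 61, so its missing entry is 57 − 61 = -4.
Column 2: 18 − 4 − 2 + 15 + 7 + 3 = 37, so its missing entry is 57 − 37 = 20.
Row 3: 20 + 19 + 6 + 3 + 12 − 16 = 44, so its missing entry is 57 − 44 = 13.
Row 7: 3 − 17 + 21 + 14 + 7 + 30 = 58, so its missing entry is 57 − 58 = -1.

y = -1, c = 13, x = 20, b = -4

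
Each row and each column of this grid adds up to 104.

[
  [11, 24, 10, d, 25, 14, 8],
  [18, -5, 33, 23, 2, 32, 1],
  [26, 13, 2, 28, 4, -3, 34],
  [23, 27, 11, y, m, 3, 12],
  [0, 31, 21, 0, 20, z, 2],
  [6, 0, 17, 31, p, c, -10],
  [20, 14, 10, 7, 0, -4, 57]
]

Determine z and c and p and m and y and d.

z = 30, c = 32, p = 28, m = 25, y = 3, d = 12

Row 1: 11 + 24 + 10 + 25 + 14 + 8 = 92, so its missing entry is 104 − 92 = 12.
Row 5: 0 + 31 + 21 + 0 + 20 + 2 = 74, so its missing entry is 104 − 74 = 30.
Column 6: 14 + 32 − 3 + 3 + 30 − 4 = 72, so its missing entry is 104 − 72 = 32.
Row 6: 6 + 0 + 17 + 31 + 32 − 10 = 76, so its missing entry is 104 − 76 = 28.
Column 5: 25 + 2 + 4 + 20 + 28 + 0 = 79, so its missing entry is 104 − 79 = 25.
Row 4: 23 + 27 + 11 + 25 + 3 + 12 = 101, so its missing entry is 104 − 101 = 3.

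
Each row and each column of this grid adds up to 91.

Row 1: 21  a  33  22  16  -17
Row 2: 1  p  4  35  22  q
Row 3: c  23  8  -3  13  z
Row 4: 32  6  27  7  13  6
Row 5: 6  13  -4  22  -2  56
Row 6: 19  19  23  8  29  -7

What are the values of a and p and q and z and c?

Row 1 has 21 + 33 + 22 + 16 − 17 = 75; the blank must be 91 − 75 = 16.
Column 2 has 16 + 23 + 6 + 13 + 19 = 77; the blank must be 91 − 77 = 14.
Row 2 has 1 + 14 + 4 + 35 + 22 = 76; the blank must be 91 − 76 = 15.
Column 1 has 21 + 1 + 32 + 6 + 19 = 79; the blank must be 91 − 79 = 12.
Row 3 has 12 + 23 + 8 − 3 + 13 = 53; the blank must be 91 − 53 = 38.

a = 16, p = 14, q = 15, z = 38, c = 12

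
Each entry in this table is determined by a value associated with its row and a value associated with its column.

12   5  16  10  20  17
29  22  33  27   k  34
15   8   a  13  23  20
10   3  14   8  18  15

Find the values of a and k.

The difference between any two rows is the same in every column — this is an addition table with the headers hidden.
Row 3 minus row 1 is 20 − 17 = 3, so its entry in column 3 is 16 + 3 = 19.
Row 2 minus row 1 is 34 − 17 = 17, so its entry in column 5 is 20 + 17 = 37.

a = 19, k = 37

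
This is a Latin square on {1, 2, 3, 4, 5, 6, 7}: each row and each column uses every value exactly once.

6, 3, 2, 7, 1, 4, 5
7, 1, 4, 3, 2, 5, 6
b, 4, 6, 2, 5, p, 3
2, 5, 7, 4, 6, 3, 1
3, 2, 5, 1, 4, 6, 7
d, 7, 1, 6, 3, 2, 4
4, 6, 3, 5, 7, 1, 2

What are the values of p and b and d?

p = 7, b = 1, d = 5

At (row 6, col 1): row 6 already has {1, 2, 3, 4, 6, 7}, so the value is 5.
For row 3, column 6: column 6 already has {1, 2, 3, 4, 5, 6}; that leaves 7.
Cell (3,1): row 3 already has {2, 3, 4, 5, 6, 7} → 1.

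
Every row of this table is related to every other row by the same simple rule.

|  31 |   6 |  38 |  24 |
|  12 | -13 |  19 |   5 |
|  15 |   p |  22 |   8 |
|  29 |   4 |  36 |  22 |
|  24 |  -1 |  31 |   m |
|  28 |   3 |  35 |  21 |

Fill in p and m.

The difference between any two rows is the same in every column — this is an addition table with the headers hidden.
Row 3 minus row 1 is 22 − 38 = -16, so its entry in column 2 is 6 + (-16) = -10.
Row 5 minus row 1 is 31 − 38 = -7, so its entry in column 4 is 24 + (-7) = 17.

p = -10, m = 17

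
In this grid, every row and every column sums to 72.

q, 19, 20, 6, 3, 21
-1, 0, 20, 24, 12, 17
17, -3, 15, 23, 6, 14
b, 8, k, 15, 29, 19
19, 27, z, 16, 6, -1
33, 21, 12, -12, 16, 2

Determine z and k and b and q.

z = 5, k = 0, b = 1, q = 3

Row 1: 19 + 20 + 6 + 3 + 21 = 69, so its missing entry is 72 − 69 = 3.
Row 5: 19 + 27 + 16 + 6 − 1 = 67, so its missing entry is 72 − 67 = 5.
Column 3: 20 + 20 + 15 + 5 + 12 = 72, so its missing entry is 72 − 72 = 0.
Row 4: 8 + 0 + 15 + 29 + 19 = 71, so its missing entry is 72 − 71 = 1.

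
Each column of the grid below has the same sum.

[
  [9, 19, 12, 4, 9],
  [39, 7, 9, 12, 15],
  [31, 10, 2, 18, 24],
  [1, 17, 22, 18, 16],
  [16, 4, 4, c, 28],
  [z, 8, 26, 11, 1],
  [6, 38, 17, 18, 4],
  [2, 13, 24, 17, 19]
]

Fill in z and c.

The complete columns each total 116.
Column 1 is missing 116 − 104 = 12 (since 9 + 39 + 31 + 1 + 16 + 6 + 2 = 104).
Column 4 is missing 116 − 98 = 18 (since 4 + 12 + 18 + 18 + 11 + 18 + 17 = 98).

z = 12, c = 18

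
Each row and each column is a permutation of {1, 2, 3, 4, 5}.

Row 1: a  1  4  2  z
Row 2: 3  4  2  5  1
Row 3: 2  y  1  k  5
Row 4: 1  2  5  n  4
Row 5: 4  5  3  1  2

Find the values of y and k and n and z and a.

For row 1, column 5: column 5 already has {1, 2, 4, 5}; that leaves 3.
Cell (3,2): column 2 already has {1, 2, 4, 5} → 3.
Cell (1,1): row 1 already has {1, 2, 3, 4} → 5.
For row 3, column 4: row 3 already has {1, 2, 3, 5}; that leaves 4.
For row 4, column 4: row 4 already has {1, 2, 4, 5}; that leaves 3.

y = 3, k = 4, n = 3, z = 3, a = 5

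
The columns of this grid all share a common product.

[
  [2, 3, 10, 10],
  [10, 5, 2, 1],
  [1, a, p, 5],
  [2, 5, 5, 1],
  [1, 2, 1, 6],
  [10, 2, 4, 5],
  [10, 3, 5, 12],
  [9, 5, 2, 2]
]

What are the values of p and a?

Columns 1 and 4 each multiply to 36000, so every column has product 36000.
Column 3: 10×2×5×1×4×5×2 = 4000, so the missing entry is 36000 ÷ 4000 = 9.
Column 2: 3×5×5×2×2×3×5 = 4500, so the missing entry is 36000 ÷ 4500 = 8.

p = 9, a = 8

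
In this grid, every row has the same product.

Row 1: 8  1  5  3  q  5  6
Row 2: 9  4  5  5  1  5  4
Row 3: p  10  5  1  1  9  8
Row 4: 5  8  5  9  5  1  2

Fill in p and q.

p = 5, q = 5

Rows 2 and 4 each multiply to 18000, so every row has product 18000.
Row 3: 10×5×1×1×9×8 = 3600, so the missing entry is 18000 ÷ 3600 = 5.
Row 1: 8×1×5×3×5×6 = 3600, so the missing entry is 18000 ÷ 3600 = 5.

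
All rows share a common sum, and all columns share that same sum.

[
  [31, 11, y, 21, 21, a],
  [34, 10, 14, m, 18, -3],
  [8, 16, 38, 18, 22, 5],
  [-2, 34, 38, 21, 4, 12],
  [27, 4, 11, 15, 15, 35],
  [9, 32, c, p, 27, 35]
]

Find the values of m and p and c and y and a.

m = 34, p = -2, c = 6, y = 0, a = 23

Rows 3 and 4 both sum to 107, so that's the common total.
The known cells in column 6 total 84, leaving 107 − 84 = 23 for the blank.
The known cells in row 1 total 107, leaving 107 − 107 = 0 for the blank.
The known cells in row 2 total 73, leaving 107 − 73 = 34 for the blank.
The known cells in column 4 total 109, leaving 107 − 109 = -2 for the blank.
The known cells in row 6 total 101, leaving 107 − 101 = 6 for the blank.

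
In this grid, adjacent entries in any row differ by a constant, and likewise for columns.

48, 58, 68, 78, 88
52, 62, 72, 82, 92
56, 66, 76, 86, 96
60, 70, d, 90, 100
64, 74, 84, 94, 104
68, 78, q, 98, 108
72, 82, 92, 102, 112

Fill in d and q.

Along each row the entries change by 10 per step; down each column they change by 4.
Row 4: from 60 at column 1, stepping by 10 to column 3 gives 80.
Row 6: from 68 at column 1, stepping by 10 to column 3 gives 88.

d = 80, q = 88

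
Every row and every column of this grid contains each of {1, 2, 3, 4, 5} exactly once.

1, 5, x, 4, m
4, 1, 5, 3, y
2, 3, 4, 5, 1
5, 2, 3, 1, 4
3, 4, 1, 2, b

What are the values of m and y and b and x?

m = 3, y = 2, b = 5, x = 2

Cell (5,5): row 5 already has {1, 2, 3, 4} → 5.
Cell (1,3): column 3 already has {1, 3, 4, 5} → 2.
Cell (1,5): row 1 already has {1, 2, 4, 5} → 3.
Cell (2,5): row 2 already has {1, 3, 4, 5} → 2.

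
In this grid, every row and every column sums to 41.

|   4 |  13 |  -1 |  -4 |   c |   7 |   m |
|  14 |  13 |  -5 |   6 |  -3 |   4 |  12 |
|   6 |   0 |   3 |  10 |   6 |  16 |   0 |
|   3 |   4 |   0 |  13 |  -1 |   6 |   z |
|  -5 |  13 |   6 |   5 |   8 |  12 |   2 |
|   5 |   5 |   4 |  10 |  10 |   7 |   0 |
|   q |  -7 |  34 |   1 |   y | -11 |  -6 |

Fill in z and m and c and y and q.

z = 16, m = 17, c = 5, y = 16, q = 14

Row 4 has 3 + 4 + 0 + 13 − 1 + 6 = 25; the blank must be 41 − 25 = 16.
Column 7 has 12 + 0 + 16 + 2 + 0 − 6 = 24; the blank must be 41 − 24 = 17.
Row 1 has 4 + 13 − 1 − 4 + 7 + 17 = 36; the blank must be 41 − 36 = 5.
Column 5 has 5 − 3 + 6 − 1 + 8 + 10 = 25; the blank must be 41 − 25 = 16.
Row 7 has -7 + 34 + 1 + 16 − 11 − 6 = 27; the blank must be 41 − 27 = 14.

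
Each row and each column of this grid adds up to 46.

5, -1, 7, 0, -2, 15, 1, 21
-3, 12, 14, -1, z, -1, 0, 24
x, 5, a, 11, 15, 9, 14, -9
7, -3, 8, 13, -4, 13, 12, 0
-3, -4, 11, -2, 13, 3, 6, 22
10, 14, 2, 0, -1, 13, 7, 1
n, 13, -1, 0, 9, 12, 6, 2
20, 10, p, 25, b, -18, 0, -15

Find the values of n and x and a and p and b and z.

Row 7 has 13 − 1 + 0 + 9 + 12 + 6 + 2 = 41; the blank must be 46 − 41 = 5.
Column 1 has 5 − 3 + 7 − 3 + 10 + 5 + 20 = 41; the blank must be 46 − 41 = 5.
Row 2 has -3 + 12 + 14 − 1 − 1 + 0 + 24 = 45; the blank must be 46 − 45 = 1.
Column 5 has -2 + 1 + 15 − 4 + 13 − 1 + 9 = 31; the blank must be 46 − 31 = 15.
Row 8 has 20 + 10 + 25 + 15 − 18 + 0 − 15 = 37; the blank must be 46 − 37 = 9.
Row 3 has 5 + 5 + 11 + 15 + 9 + 14 − 9 = 50; the blank must be 46 − 50 = -4.

n = 5, x = 5, a = -4, p = 9, b = 15, z = 1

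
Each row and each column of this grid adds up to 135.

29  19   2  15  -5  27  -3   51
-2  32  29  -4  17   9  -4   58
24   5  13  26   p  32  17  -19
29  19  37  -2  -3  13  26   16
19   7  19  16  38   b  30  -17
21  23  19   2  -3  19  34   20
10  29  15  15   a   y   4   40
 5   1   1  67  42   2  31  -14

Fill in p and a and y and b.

p = 37, a = 12, y = 10, b = 23

Row 5: 19 + 7 + 19 + 16 + 38 + 30 − 17 = 112, so its missing entry is 135 − 112 = 23.
Row 3: 24 + 5 + 13 + 26 + 32 + 17 − 19 = 98, so its missing entry is 135 − 98 = 37.
Column 5: -5 + 17 + 37 − 3 + 38 − 3 + 42 = 123, so its missing entry is 135 − 123 = 12.
Row 7: 10 + 29 + 15 + 15 + 12 + 4 + 40 = 125, so its missing entry is 135 − 125 = 10.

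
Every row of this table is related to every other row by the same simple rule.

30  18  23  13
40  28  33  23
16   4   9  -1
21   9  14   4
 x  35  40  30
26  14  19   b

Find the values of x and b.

x = 47, b = 9

The difference between any two rows is the same in every column — this is an addition table with the headers hidden.
Row 5 minus row 1 is 35 − 18 = 17, so its entry in column 1 is 30 + 17 = 47.
Row 6 minus row 1 is 14 − 18 = -4, so its entry in column 4 is 13 + (-4) = 9.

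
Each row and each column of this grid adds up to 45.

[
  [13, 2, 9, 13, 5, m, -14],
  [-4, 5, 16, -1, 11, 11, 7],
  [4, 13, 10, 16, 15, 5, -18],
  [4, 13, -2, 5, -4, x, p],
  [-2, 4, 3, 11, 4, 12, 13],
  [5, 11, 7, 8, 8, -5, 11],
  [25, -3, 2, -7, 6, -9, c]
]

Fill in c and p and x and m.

Row 7: 25 − 3 + 2 − 7 + 6 − 9 = 14, so its missing entry is 45 − 14 = 31.
Row 1: 13 + 2 + 9 + 13 + 5 − 14 = 28, so its missing entry is 45 − 28 = 17.
Column 6: 17 + 11 + 5 + 12 − 5 − 9 = 31, so its missing entry is 45 − 31 = 14.
Row 4: 4 + 13 − 2 + 5 − 4 + 14 = 30, so its missing entry is 45 − 30 = 15.

c = 31, p = 15, x = 14, m = 17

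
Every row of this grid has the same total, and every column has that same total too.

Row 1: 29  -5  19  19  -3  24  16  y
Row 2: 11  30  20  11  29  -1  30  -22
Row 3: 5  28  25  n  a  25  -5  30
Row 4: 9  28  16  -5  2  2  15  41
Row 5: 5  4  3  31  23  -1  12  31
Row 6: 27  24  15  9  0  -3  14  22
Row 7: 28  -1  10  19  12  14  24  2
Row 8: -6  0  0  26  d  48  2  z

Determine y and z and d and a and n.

Rows 2 and 4 both sum to 108, so that's the common total.
Row 1: 29 − 5 + 19 + 19 − 3 + 24 + 16 = 99, so its missing entry is 108 − 99 = 9.
Column 8: 9 − 22 + 30 + 41 + 31 + 22 + 2 = 113, so its missing entry is 108 − 113 = -5.
Row 8: -6 + 0 + 0 + 26 + 48 + 2 − 5 = 65, so its missing entry is 108 − 65 = 43.
Column 5: -3 + 29 + 2 + 23 + 0 + 12 + 43 = 106, so its missing entry is 108 − 106 = 2.
Row 3: 5 + 28 + 25 + 2 + 25 − 5 + 30 = 110, so its missing entry is 108 − 110 = -2.

y = 9, z = -5, d = 43, a = 2, n = -2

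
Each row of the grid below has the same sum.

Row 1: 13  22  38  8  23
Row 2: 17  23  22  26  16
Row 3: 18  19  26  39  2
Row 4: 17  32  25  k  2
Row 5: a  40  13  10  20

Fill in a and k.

a = 21, k = 28

Rows 2 and 3 both add up to 104, so every row sums to 104.
Row 5: 40 + 13 + 10 + 20 = 83, so the missing entry is 104 − 83 = 21.
Row 4: 17 + 32 + 25 + 2 = 76, so the missing entry is 104 − 76 = 28.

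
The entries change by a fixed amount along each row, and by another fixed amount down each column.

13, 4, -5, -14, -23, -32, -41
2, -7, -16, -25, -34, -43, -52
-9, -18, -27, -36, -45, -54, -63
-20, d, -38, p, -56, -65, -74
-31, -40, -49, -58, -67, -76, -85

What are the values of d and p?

d = -29, p = -47

Along each row the entries change by -9 per step; down each column they change by -11.
Row 4: from -20 at column 1, stepping by -9 to column 2 gives -29.
Row 4: from -20 at column 1, stepping by -9 to column 4 gives -47.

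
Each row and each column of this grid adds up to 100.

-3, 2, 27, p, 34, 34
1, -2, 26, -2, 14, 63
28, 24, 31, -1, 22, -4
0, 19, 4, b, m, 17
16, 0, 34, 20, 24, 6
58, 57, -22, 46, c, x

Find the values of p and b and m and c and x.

p = 6, b = 31, m = 29, c = -23, x = -16

The known cells in column 6 total 116, leaving 100 − 116 = -16 for the blank.
The known cells in row 6 total 123, leaving 100 − 123 = -23 for the blank.
The known cells in column 5 total 71, leaving 100 − 71 = 29 for the blank.
The known cells in row 1 total 94, leaving 100 − 94 = 6 for the blank.
The known cells in row 4 total 69, leaving 100 − 69 = 31 for the blank.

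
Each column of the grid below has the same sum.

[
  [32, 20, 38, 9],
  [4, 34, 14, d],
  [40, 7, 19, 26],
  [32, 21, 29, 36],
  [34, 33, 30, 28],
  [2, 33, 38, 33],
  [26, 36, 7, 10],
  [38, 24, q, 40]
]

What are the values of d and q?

Columns 1 and 2 both add up to 208, so every column sums to 208.
Column 4: 9 + 26 + 36 + 28 + 33 + 10 + 40 = 182, so the missing entry is 208 − 182 = 26.
Column 3: 38 + 14 + 19 + 29 + 30 + 38 + 7 = 175, so the missing entry is 208 − 175 = 33.

d = 26, q = 33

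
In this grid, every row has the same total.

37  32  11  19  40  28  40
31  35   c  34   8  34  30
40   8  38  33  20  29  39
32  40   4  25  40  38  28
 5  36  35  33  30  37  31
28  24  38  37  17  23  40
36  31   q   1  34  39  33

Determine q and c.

Row 4 sums to 207 and so does row 6; that's the common total.
In row 7 the known cells total 174, leaving 207 − 174 = 33.
In row 2 the known cells total 172, leaving 207 − 172 = 35.

q = 33, c = 35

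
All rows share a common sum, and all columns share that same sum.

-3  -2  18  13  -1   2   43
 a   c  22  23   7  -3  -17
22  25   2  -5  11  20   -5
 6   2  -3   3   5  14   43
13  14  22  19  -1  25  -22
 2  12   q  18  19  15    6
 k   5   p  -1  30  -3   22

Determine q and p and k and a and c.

q = -2, p = 11, k = 6, a = 24, c = 14

Rows 1 and 3 both sum to 70, so that's the common total.
The known cells in column 2 total 56, leaving 70 − 56 = 14 for the blank.
The known cells in row 2 total 46, leaving 70 − 46 = 24 for the blank.
The known cells in column 1 total 64, leaving 70 − 64 = 6 for the blank.
The known cells in row 7 total 59, leaving 70 − 59 = 11 for the blank.
The known cells in row 6 total 72, leaving 70 − 72 = -2 for the blank.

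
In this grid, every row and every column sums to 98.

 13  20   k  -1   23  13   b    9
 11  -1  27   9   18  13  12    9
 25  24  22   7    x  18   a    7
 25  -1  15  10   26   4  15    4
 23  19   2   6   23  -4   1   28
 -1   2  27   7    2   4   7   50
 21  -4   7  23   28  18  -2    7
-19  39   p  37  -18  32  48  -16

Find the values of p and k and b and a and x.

The known cells in column 5 total 102, leaving 98 − 102 = -4 for the blank.
The known cells in row 3 total 99, leaving 98 − 99 = -1 for the blank.
The known cells in column 7 total 80, leaving 98 − 80 = 18 for the blank.
The known cells in row 1 total 95, leaving 98 − 95 = 3 for the blank.
The known cells in row 8 total 103, leaving 98 − 103 = -5 for the blank.

p = -5, k = 3, b = 18, a = -1, x = -4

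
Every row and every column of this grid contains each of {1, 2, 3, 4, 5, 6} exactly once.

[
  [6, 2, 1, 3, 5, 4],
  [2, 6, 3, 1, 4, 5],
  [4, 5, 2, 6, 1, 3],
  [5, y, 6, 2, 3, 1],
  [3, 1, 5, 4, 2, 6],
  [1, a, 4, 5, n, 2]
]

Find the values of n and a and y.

Cell (4,2): row 4 already has {1, 2, 3, 5, 6} → 4.
At (row 6, col 5): column 5 already has {1, 2, 3, 4, 5}, so the value is 6.
Cell (6,2): row 6 already has {1, 2, 4, 5, 6} → 3.

n = 6, a = 3, y = 4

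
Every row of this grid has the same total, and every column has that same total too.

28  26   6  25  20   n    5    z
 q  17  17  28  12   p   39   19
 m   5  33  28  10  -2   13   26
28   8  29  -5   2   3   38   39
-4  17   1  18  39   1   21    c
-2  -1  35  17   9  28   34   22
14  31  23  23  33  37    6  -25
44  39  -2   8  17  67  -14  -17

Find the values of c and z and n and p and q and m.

c = 49, z = 29, n = 3, p = 5, q = 5, m = 29

Rows 4 and 6 both sum to 142, so that's the common total.
Row 3 has 5 + 33 + 28 + 10 − 2 + 13 + 26 = 113; the blank must be 142 − 113 = 29.
Column 1 has 28 + 29 + 28 − 4 − 2 + 14 + 44 = 137; the blank must be 142 − 137 = 5.
Row 2 has 5 + 17 + 17 + 28 + 12 + 39 + 19 = 137; the blank must be 142 − 137 = 5.
Column 6 has 5 − 2 + 3 + 1 + 28 + 37 + 67 = 139; the blank must be 142 − 139 = 3.
Row 1 has 28 + 26 + 6 + 25 + 20 + 3 + 5 = 113; the blank must be 142 − 113 = 29.
Row 5 has -4 + 17 + 1 + 18 + 39 + 1 + 21 = 93; the blank must be 142 − 93 = 49.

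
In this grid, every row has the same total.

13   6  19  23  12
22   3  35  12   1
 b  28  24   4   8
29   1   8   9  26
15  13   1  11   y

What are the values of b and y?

b = 9, y = 33

Row 2 sums to 73 and so does row 4; that's the common total.
In row 3 the known cells total 64, leaving 73 − 64 = 9.
In row 5 the known cells total 40, leaving 73 − 40 = 33.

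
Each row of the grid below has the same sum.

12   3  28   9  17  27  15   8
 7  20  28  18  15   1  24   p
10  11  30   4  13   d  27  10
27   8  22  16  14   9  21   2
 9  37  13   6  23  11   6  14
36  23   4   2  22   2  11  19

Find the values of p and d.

The complete rows each total 119.
Row 2 is missing 119 − 113 = 6 (since 7 + 20 + 28 + 18 + 15 + 1 + 24 = 113).
Row 3 is missing 119 − 105 = 14 (since 10 + 11 + 30 + 4 + 13 + 27 + 10 = 105).

p = 6, d = 14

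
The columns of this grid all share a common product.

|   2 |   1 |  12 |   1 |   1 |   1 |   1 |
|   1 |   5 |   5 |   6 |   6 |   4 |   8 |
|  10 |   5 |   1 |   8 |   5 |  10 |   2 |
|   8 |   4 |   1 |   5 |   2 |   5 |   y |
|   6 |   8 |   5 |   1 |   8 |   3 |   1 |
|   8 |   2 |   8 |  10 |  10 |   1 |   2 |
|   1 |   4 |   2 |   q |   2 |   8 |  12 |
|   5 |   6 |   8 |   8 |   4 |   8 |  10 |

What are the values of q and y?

q = 2, y = 10

Columns 1 and 5 each multiply to 38400, so every column has product 38400.
Column 4: 1×6×8×5×1×10×8 = 19200, so the missing entry is 38400 ÷ 19200 = 2.
Column 7: 1×8×2×1×2×12×10 = 3840, so the missing entry is 38400 ÷ 3840 = 10.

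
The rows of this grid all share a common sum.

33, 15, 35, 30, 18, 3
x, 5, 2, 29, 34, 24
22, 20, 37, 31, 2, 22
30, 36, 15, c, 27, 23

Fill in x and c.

The complete rows each total 134.
Row 2 is missing 134 − 94 = 40 (since 5 + 2 + 29 + 34 + 24 = 94).
Row 4 is missing 134 − 131 = 3 (since 30 + 36 + 15 + 27 + 23 = 131).

x = 40, c = 3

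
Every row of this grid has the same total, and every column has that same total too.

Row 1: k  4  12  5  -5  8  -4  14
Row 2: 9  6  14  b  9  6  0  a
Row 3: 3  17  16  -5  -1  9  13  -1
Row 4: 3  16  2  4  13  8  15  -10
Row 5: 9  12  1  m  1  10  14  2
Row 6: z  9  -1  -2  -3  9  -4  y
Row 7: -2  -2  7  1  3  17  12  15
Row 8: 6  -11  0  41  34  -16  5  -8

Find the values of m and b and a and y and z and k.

Rows 3 and 4 both sum to 51, so that's the common total.
The known cells in row 5 total 49, leaving 51 − 49 = 2 for the blank.
The known cells in row 1 total 34, leaving 51 − 34 = 17 for the blank.
The known cells in column 1 total 45, leaving 51 − 45 = 6 for the blank.
The known cells in row 6 total 14, leaving 51 − 14 = 37 for the blank.
The known cells in column 8 total 49, leaving 51 − 49 = 2 for the blank.
The known cells in row 2 total 46, leaving 51 − 46 = 5 for the blank.

m = 2, b = 5, a = 2, y = 37, z = 6, k = 17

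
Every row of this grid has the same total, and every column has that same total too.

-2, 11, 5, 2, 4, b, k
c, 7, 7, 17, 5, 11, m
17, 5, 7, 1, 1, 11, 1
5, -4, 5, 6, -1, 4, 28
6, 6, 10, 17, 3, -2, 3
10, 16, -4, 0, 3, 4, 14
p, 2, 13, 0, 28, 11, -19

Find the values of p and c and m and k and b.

Rows 3 and 4 both sum to 43, so that's the common total.
The known cells in column 6 total 39, leaving 43 − 39 = 4 for the blank.
The known cells in row 1 total 24, leaving 43 − 24 = 19 for the blank.
The known cells in row 7 total 35, leaving 43 − 35 = 8 for the blank.
The known cells in column 1 total 44, leaving 43 − 44 = -1 for the blank.
The known cells in row 2 total 46, leaving 43 − 46 = -3 for the blank.

p = 8, c = -1, m = -3, k = 19, b = 4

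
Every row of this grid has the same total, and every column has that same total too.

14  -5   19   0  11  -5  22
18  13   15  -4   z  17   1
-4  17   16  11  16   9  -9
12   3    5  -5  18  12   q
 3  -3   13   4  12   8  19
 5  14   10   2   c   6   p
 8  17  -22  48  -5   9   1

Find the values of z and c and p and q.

Rows 1 and 3 both sum to 56, so that's the common total.
Row 2 has 18 + 13 + 15 − 4 + 17 + 1 = 60; the blank must be 56 − 60 = -4.
Column 5 has 11 − 4 + 16 + 18 + 12 − 5 = 48; the blank must be 56 − 48 = 8.
Row 6 has 5 + 14 + 10 + 2 + 8 + 6 = 45; the blank must be 56 − 45 = 11.
Row 4 has 12 + 3 + 5 − 5 + 18 + 12 = 45; the blank must be 56 − 45 = 11.

z = -4, c = 8, p = 11, q = 11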